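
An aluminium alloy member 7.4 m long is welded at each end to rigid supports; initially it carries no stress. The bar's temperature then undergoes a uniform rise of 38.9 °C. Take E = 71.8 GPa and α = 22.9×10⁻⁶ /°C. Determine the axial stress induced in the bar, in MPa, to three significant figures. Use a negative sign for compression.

Free thermal expansion αLΔT = 22.9e-6 · 7400 · 38.9 = 6.592 mm.
The walls impose strain ε = −(6.592)/7400 = -8.9081e-04; σ = Eε = 71800 · -8.9081e-04 = -63.96 MPa.

-64.0 MPa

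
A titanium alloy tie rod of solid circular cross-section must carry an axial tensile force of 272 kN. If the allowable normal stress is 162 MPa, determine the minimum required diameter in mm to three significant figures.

Required area A ≥ P/σ_allow = 272000/162 = 1679 mm².
For a solid circular section, d ≥ √(4A/π) = 46.24 mm.

46.2 mm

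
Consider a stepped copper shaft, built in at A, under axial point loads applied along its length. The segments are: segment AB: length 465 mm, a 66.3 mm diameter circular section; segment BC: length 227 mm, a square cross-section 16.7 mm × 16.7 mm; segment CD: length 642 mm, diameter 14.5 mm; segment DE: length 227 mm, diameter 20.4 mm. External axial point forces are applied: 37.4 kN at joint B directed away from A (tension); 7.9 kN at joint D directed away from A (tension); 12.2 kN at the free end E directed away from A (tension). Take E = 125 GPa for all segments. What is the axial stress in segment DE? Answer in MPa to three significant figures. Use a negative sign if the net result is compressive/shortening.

Internal axial forces (sectioning from the free end, tension +): N_DE = 12.2 kN, N_CD = 20.1 kN, N_BC = 20.1 kN, N_AB = 57.5 kN.
A_DE = 326.9 mm².
σ_DE = N_DE/A_DE = 12200/326.9 = 37.33 MPa.

37.3 MPa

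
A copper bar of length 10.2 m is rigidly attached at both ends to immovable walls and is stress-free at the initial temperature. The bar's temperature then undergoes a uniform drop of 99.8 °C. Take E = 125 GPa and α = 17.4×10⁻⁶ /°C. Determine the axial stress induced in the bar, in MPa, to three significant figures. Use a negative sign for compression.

217 MPa

Free thermal expansion αLΔT = 17.4e-6 · 10200 · -99.8 = -17.71 mm.
The walls impose strain ε = −(-17.71)/10200 = 1.7365e-03; σ = Eε = 125000 · 1.7365e-03 = 217.1 MPa.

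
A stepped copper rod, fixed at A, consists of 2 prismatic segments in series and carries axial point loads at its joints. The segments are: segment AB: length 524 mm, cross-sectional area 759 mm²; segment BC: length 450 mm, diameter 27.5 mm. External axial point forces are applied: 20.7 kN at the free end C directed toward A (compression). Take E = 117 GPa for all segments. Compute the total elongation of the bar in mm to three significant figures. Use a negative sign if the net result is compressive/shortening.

-0.256 mm

Internal axial forces (sectioning from the free end, tension +): N_BC = -20.7 kN, N_AB = -20.7 kN.
A_BC = 594 mm².
δ_AB = -20700·524/(759·117000) = -0.1221 mm
δ_BC = -20700·450/(594·117000) = -0.134 mm
δ = Σδ_i = -0.2562 mm.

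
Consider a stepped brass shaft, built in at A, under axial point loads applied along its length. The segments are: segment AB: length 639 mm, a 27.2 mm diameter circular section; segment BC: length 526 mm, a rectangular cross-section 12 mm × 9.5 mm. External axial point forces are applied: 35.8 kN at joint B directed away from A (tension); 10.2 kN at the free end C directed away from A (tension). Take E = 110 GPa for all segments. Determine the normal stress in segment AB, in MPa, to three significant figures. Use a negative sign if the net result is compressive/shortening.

79.2 MPa

Internal axial forces (sectioning from the free end, tension +): N_BC = 10.2 kN, N_AB = 46 kN.
A_AB = 581.1 mm².
σ_AB = N_AB/A_AB = 46000/581.1 = 79.16 MPa.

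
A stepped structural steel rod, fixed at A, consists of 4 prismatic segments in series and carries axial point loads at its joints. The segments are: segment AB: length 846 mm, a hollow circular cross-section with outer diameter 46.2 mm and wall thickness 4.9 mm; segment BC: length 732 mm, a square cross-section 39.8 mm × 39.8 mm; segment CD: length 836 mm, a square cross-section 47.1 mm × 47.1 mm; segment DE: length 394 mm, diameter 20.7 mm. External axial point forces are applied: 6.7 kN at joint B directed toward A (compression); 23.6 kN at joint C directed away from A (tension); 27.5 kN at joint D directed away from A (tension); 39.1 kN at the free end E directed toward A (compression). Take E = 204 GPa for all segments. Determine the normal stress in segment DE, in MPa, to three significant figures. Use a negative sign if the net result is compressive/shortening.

-116 MPa

Internal axial forces (sectioning from the free end, tension +): N_DE = -39.1 kN, N_CD = -11.6 kN, N_BC = 12 kN, N_AB = 5.3 kN.
A_DE = 336.5 mm².
σ_DE = N_DE/A_DE = -39100/336.5 = -116.2 MPa.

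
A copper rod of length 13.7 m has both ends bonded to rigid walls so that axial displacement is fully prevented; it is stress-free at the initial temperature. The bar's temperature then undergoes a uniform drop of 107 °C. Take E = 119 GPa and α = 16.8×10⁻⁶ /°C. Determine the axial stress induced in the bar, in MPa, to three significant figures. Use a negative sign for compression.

214 MPa

Free thermal expansion αLΔT = 16.8e-6 · 13700 · -107 = -24.63 mm.
The walls impose strain ε = −(-24.63)/13700 = 1.7976e-03; σ = Eε = 119000 · 1.7976e-03 = 213.9 MPa.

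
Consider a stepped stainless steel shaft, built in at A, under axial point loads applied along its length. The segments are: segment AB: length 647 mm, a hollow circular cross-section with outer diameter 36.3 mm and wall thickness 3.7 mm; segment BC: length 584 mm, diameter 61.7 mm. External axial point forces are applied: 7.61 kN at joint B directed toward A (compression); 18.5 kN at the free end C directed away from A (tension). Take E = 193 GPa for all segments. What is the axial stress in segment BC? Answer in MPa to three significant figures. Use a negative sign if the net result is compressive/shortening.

Internal axial forces (sectioning from the free end, tension +): N_BC = 18.5 kN, N_AB = 10.89 kN.
A_BC = 2990 mm².
σ_BC = N_BC/A_BC = 18500/2990 = 6.187 MPa.

6.19 MPa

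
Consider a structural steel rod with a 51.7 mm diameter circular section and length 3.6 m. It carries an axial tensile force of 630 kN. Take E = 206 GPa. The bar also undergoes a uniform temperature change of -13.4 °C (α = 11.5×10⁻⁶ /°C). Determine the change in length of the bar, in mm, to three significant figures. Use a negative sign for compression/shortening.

4.69 mm

A = 2099 mm².
δ_mech = NL/(AE) = 630000·3600/(2099·206000) = 5.245 mm.
δ_thermal = αLΔT = 11.5e-6·3600·-13.4 = -0.5548 mm.
δ = δ_mech + δ_thermal = 4.69 mm.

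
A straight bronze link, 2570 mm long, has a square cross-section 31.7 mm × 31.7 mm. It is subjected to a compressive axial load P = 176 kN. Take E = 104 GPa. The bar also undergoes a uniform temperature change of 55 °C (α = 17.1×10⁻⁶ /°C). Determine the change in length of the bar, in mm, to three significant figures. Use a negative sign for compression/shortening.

-1.91 mm

A = 1005 mm².
δ_mech = NL/(AE) = -176000·2570/(1005·104000) = -4.328 mm.
δ_thermal = αLΔT = 17.1e-6·2570·55 = 2.417 mm.
δ = δ_mech + δ_thermal = -1.911 mm.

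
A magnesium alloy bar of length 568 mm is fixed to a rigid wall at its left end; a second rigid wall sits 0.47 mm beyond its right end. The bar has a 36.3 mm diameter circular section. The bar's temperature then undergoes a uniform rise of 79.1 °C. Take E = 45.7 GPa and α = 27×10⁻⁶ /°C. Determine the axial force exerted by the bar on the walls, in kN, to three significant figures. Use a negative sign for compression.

Free thermal expansion αLΔT = 27e-6 · 568 · 79.1 = 1.213 mm.
The walls engage after the gap closes; constrained expansion = 1.213 − 0.47 = 0.7431 mm.
The walls impose strain ε = −(0.7431)/568 = -1.3082e-03; σ = Eε = 45700 · -1.3082e-03 = -59.79 MPa.
Wall reaction R = σ·A = -59.79·1035 = -61870 N = -61.87 kN.

-61.9 kN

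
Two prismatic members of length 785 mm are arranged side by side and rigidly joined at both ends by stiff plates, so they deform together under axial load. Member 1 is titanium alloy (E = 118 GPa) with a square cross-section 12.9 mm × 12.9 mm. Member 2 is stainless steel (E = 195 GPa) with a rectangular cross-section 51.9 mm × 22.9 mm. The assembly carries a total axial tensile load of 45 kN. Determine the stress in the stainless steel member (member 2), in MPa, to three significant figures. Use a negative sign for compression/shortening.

A_1 = 166.4 mm².
A_2 = 1189 mm².
Equal strain + equilibrium ⇒ each member carries load in proportion to AE: A₁E₁ = 19640000 N, A₂E₂ = 231800000 N, ΣAE = 251400000 N.
σ₂ = P·E₂/ΣAE = 45000·195000/251400000 = 34.91 MPa.

34.9 MPa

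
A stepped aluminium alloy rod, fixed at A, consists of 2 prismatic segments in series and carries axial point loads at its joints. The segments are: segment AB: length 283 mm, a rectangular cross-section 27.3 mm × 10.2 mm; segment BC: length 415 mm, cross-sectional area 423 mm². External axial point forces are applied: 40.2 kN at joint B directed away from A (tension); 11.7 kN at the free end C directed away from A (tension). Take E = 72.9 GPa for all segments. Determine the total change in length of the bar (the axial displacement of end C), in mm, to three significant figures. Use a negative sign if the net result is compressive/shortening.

0.881 mm

Internal axial forces (sectioning from the free end, tension +): N_BC = 11.7 kN, N_AB = 51.9 kN.
A_AB = 278.5 mm².
δ_AB = 51900·283/(278.5·72900) = 0.7235 mm
δ_BC = 11700·415/(423·72900) = 0.1575 mm
δ = Σδ_i = 0.881 mm.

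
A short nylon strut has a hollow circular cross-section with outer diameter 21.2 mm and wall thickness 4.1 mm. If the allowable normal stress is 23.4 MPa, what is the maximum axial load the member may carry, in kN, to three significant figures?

A = 220.3 mm².
P_max = σ_allow · A = 23.4 · 220.3 = 5154 N = 5.154 kN.

5.15 kN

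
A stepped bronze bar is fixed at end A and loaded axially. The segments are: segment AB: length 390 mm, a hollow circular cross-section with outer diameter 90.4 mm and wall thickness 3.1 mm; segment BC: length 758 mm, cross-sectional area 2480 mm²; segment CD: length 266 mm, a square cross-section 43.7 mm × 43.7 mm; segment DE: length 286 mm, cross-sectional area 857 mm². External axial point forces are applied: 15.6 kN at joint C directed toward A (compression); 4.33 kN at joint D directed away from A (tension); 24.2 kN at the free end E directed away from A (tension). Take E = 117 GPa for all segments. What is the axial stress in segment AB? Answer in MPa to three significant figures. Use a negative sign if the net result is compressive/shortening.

Internal axial forces (sectioning from the free end, tension +): N_DE = 24.2 kN, N_CD = 28.53 kN, N_BC = 12.93 kN, N_AB = 12.93 kN.
A_AB = 850.2 mm².
σ_AB = N_AB/A_AB = 12930/850.2 = 15.21 MPa.

15.2 MPa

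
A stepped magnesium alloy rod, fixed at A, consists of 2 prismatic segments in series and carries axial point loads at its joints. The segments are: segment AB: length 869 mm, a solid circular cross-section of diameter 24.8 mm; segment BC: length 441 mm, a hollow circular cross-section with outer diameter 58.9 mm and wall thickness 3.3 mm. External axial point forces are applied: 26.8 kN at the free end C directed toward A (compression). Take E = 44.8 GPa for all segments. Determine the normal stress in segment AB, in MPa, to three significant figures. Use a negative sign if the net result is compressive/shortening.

-55.5 MPa

Internal axial forces (sectioning from the free end, tension +): N_BC = -26.8 kN, N_AB = -26.8 kN.
A_AB = 483.1 mm².
σ_AB = N_AB/A_AB = -26800/483.1 = -55.48 MPa.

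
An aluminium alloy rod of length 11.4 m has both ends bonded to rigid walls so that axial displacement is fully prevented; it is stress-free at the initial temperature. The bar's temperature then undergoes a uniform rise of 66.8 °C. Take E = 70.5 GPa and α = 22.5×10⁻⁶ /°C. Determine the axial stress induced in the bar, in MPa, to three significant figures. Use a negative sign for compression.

-106 MPa

Free thermal expansion αLΔT = 22.5e-6 · 11400 · 66.8 = 17.13 mm.
The walls impose strain ε = −(17.13)/11400 = -1.5030e-03; σ = Eε = 70500 · -1.5030e-03 = -106 MPa.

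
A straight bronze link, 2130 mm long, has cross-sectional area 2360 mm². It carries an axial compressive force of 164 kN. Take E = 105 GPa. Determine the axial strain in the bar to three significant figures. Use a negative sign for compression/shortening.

σ = N/A = -69.49 MPa; ε = σ/E = -69.49/105000 = -6.618e-04.

-6.62e-04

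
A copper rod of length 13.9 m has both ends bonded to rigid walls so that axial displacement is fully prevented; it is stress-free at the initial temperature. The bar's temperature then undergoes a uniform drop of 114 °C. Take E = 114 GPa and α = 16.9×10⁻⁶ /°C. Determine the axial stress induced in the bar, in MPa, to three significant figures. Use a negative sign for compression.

Free thermal expansion αLΔT = 16.9e-6 · 13900 · -114 = -26.78 mm.
The walls impose strain ε = −(-26.78)/13900 = 1.9266e-03; σ = Eε = 114000 · 1.9266e-03 = 219.6 MPa.

220 MPa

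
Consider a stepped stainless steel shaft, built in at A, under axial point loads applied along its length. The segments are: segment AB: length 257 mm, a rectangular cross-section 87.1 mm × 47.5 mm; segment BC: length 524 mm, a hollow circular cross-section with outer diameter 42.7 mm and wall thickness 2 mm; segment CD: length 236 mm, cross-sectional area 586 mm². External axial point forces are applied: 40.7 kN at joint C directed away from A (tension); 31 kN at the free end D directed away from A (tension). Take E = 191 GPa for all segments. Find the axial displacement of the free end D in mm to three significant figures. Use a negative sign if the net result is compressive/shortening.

0.858 mm

Internal axial forces (sectioning from the free end, tension +): N_CD = 31 kN, N_BC = 71.7 kN, N_AB = 71.7 kN.
A_AB = 4137 mm².
A_BC = 255.7 mm².
δ_AB = 71700·257/(4137·191000) = 0.02332 mm
δ_BC = 71700·524/(255.7·191000) = 0.7692 mm
δ_CD = 31000·236/(586·191000) = 0.06536 mm
δ = Σδ_i = 0.8579 mm.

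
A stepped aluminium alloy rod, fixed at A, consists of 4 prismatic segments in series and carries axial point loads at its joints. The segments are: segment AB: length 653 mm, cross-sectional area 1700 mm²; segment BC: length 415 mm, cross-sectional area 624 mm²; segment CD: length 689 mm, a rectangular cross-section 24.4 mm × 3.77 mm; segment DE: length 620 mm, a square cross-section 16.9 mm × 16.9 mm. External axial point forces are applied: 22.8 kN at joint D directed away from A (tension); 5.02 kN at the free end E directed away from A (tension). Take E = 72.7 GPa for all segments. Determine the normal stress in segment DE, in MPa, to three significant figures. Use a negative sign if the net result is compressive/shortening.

17.6 MPa

Internal axial forces (sectioning from the free end, tension +): N_DE = 5.02 kN, N_CD = 27.82 kN, N_BC = 27.82 kN, N_AB = 27.82 kN.
A_DE = 285.6 mm².
σ_DE = N_DE/A_DE = 5020/285.6 = 17.58 MPa.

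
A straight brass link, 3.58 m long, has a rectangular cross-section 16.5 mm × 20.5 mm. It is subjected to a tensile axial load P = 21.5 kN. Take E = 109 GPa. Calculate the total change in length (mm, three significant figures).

2.09 mm

A = 338.2 mm².
δ_mech = NL/(AE) = 21500·3580/(338.2·109000) = 2.088 mm.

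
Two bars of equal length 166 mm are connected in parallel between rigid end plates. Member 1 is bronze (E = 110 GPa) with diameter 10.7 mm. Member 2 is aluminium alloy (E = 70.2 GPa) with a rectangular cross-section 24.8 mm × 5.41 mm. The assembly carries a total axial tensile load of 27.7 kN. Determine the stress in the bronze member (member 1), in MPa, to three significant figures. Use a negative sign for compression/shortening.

A_1 = 89.92 mm².
A_2 = 134.2 mm².
Equal strain + equilibrium ⇒ each member carries load in proportion to AE: A₁E₁ = 9891000 N, A₂E₂ = 9419000 N, ΣAE = 19310000 N.
σ₁ = P·E₁/ΣAE = 27700·110000/19310000 = 157.8 MPa.

158 MPa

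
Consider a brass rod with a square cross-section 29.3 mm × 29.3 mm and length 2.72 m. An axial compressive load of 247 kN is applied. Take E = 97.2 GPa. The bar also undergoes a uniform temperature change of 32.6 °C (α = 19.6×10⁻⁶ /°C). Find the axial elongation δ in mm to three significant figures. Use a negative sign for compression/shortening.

-6.31 mm

A = 858.5 mm².
δ_mech = NL/(AE) = -247000·2720/(858.5·97200) = -8.051 mm.
δ_thermal = αLΔT = 19.6e-6·2720·32.6 = 1.738 mm.
δ = δ_mech + δ_thermal = -6.313 mm.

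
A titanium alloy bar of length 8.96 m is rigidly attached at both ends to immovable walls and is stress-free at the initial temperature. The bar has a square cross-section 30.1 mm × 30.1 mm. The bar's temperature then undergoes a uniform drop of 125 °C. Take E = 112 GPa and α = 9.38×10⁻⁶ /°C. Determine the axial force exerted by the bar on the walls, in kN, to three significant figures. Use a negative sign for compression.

119 kN

Free thermal expansion αLΔT = 9.38e-6 · 8960 · -125 = -10.51 mm.
The walls impose strain ε = −(-10.51)/8960 = 1.1725e-03; σ = Eε = 112000 · 1.1725e-03 = 131.3 MPa.
Wall reaction R = σ·A = 131.3·906 = 119000 N = 119 kN.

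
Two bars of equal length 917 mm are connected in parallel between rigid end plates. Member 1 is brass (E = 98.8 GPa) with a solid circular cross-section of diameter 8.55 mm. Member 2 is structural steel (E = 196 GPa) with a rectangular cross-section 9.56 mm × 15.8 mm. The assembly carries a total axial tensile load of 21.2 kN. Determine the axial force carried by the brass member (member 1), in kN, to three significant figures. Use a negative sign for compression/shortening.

A_1 = 57.41 mm².
A_2 = 151 mm².
Equal strain + equilibrium ⇒ each member carries load in proportion to AE: A₁E₁ = 5673000 N, A₂E₂ = 29610000 N, ΣAE = 35280000 N.
F₁ = P·A₁E₁/ΣAE = 21200·5673000/35280000 = 3409 N.

3.41 kN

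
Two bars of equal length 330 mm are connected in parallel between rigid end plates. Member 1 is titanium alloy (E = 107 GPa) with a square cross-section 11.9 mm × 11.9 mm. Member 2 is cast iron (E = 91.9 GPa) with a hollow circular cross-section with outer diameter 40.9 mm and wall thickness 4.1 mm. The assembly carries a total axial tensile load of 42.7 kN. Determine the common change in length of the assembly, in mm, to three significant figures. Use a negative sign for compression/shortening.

A_1 = 141.6 mm².
A_2 = 474 mm².
Equal strain + equilibrium ⇒ each member carries load in proportion to AE: A₁E₁ = 15150000 N, A₂E₂ = 43560000 N, ΣAE = 58710000 N.
δ = PL/ΣAE = 42700·330/58710000 = 0.24 mm.

0.240 mm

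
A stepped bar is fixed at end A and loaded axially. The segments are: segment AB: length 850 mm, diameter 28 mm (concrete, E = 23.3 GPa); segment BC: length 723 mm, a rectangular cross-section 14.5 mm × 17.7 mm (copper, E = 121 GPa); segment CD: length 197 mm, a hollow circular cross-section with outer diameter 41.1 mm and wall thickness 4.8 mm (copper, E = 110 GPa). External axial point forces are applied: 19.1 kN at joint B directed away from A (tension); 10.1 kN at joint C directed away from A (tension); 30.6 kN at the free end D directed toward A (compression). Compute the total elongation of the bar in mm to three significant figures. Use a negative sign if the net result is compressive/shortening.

Internal axial forces (sectioning from the free end, tension +): N_CD = -30.6 kN, N_BC = -20.5 kN, N_AB = -1.4 kN.
A_AB = 615.8 mm².
A_BC = 256.6 mm².
A_CD = 547.4 mm².
δ_AB = -1400·850/(615.8·23300) = -0.08294 mm
δ_BC = -20500·723/(256.6·121000) = -0.4773 mm
δ_CD = -30600·197/(547.4·110000) = -0.1001 mm
δ = Σδ_i = -0.6603 mm.

-0.660 mm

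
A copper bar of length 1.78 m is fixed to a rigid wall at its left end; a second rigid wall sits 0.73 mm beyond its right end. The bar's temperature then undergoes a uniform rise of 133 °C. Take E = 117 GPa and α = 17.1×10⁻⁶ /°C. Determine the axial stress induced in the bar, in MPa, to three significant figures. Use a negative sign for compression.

-218 MPa

Free thermal expansion αLΔT = 17.1e-6 · 1780 · 133 = 4.048 mm.
The walls engage after the gap closes; constrained expansion = 4.048 − 0.73 = 3.318 mm.
The walls impose strain ε = −(3.318)/1780 = -1.8642e-03; σ = Eε = 117000 · -1.8642e-03 = -218.1 MPa.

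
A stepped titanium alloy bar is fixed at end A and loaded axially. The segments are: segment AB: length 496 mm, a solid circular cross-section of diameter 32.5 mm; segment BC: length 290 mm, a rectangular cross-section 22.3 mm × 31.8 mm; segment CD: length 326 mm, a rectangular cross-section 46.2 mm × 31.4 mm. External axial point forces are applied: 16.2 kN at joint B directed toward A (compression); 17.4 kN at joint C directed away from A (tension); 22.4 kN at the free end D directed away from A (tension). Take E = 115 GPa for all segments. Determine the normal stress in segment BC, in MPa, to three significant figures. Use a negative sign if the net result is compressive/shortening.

Internal axial forces (sectioning from the free end, tension +): N_CD = 22.4 kN, N_BC = 39.8 kN, N_AB = 23.6 kN.
A_BC = 709.1 mm².
σ_BC = N_BC/A_BC = 39800/709.1 = 56.12 MPa.

56.1 MPa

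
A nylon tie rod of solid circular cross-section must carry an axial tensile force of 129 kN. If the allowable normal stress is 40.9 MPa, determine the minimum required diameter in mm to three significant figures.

63.4 mm

Required area A ≥ P/σ_allow = 129000/40.9 = 3154 mm².
For a solid circular section, d ≥ √(4A/π) = 63.37 mm.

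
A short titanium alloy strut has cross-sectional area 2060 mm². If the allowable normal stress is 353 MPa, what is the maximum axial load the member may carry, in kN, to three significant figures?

727 kN

P_max = σ_allow · A = 353 · 2060 = 727200 N = 727.2 kN.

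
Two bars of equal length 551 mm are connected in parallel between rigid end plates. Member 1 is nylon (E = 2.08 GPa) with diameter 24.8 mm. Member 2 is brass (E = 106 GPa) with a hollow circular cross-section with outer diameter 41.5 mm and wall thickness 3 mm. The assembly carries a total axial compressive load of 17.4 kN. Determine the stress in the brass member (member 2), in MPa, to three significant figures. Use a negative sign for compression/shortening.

A_1 = 483.1 mm².
A_2 = 362.9 mm².
Equal strain + equilibrium ⇒ each member carries load in proportion to AE: A₁E₁ = 1005000 N, A₂E₂ = 38460000 N, ΣAE = 39470000 N.
σ₂ = P·E₂/ΣAE = -17400·106000/39470000 = -46.73 MPa.

-46.7 MPa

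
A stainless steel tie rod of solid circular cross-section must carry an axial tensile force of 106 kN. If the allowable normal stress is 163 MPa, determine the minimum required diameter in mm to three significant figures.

Required area A ≥ P/σ_allow = 106000/163 = 650.3 mm².
For a solid circular section, d ≥ √(4A/π) = 28.77 mm.

28.8 mm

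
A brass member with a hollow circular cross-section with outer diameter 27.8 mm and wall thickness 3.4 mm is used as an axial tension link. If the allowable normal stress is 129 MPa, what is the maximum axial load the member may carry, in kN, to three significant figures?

A = 260.6 mm².
P_max = σ_allow · A = 129 · 260.6 = 33620 N = 33.62 kN.

33.6 kN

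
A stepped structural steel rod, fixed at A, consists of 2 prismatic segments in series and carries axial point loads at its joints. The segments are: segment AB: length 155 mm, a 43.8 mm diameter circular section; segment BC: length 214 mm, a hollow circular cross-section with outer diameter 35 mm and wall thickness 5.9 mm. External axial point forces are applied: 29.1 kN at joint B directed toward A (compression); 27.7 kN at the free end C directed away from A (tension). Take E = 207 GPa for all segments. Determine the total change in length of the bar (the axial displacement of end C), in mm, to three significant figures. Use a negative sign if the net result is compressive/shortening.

Internal axial forces (sectioning from the free end, tension +): N_BC = 27.7 kN, N_AB = -1.4 kN.
A_AB = 1507 mm².
A_BC = 539.4 mm².
δ_AB = -1400·155/(1507·207000) = -0.0006957 mm
δ_BC = 27700·214/(539.4·207000) = 0.05309 mm
δ = Σδ_i = 0.0524 mm.

0.0524 mm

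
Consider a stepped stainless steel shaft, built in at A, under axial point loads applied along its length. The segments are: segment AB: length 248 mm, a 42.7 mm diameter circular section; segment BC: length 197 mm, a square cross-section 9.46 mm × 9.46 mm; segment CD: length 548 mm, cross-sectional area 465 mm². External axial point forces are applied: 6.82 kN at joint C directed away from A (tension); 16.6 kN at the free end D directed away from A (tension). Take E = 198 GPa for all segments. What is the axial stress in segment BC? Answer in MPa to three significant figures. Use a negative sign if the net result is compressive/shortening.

262 MPa

Internal axial forces (sectioning from the free end, tension +): N_CD = 16.6 kN, N_BC = 23.42 kN, N_AB = 23.42 kN.
A_BC = 89.49 mm².
σ_BC = N_BC/A_BC = 23420/89.49 = 261.7 MPa.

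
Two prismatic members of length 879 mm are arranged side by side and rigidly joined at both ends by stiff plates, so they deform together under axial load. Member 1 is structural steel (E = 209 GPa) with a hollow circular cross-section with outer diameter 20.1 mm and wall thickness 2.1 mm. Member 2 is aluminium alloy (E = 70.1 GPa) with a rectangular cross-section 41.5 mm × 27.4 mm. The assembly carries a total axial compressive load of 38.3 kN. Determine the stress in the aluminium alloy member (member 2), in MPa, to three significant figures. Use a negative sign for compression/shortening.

-25.7 MPa

A_1 = 118.8 mm².
A_2 = 1137 mm².
Equal strain + equilibrium ⇒ each member carries load in proportion to AE: A₁E₁ = 24820000 N, A₂E₂ = 79710000 N, ΣAE = 104500000 N.
σ₂ = P·E₂/ΣAE = -38300·70100/104500000 = -25.68 MPa.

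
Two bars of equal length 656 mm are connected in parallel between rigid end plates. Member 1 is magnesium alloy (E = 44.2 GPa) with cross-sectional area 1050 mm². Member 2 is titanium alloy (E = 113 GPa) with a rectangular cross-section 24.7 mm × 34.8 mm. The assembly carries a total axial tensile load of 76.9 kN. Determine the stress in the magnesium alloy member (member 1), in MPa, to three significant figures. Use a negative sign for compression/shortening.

A_2 = 859.6 mm².
Equal strain + equilibrium ⇒ each member carries load in proportion to AE: A₁E₁ = 46410000 N, A₂E₂ = 97130000 N, ΣAE = 143500000 N.
σ₁ = P·E₁/ΣAE = 76900·44200/143500000 = 23.68 MPa.

23.7 MPa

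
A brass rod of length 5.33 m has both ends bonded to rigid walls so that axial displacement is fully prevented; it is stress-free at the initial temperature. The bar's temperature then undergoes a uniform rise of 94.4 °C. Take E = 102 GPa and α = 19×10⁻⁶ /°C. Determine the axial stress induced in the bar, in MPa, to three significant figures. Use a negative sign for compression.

Free thermal expansion αLΔT = 19e-6 · 5330 · 94.4 = 9.56 mm.
The walls impose strain ε = −(9.56)/5330 = -1.7936e-03; σ = Eε = 102000 · -1.7936e-03 = -182.9 MPa.

-183 MPa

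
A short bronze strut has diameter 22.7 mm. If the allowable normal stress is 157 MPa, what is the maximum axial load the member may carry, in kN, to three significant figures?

A = 404.7 mm².
P_max = σ_allow · A = 157 · 404.7 = 63540 N = 63.54 kN.

63.5 kN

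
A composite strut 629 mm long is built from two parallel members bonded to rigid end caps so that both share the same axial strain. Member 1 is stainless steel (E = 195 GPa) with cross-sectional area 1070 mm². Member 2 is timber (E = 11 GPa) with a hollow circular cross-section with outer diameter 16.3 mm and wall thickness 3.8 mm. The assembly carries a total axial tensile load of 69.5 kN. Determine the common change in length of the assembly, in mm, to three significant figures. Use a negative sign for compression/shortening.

0.208 mm

A_2 = 149.2 mm².
Equal strain + equilibrium ⇒ each member carries load in proportion to AE: A₁E₁ = 208600000 N, A₂E₂ = 1641000 N, ΣAE = 210300000 N.
δ = PL/ΣAE = 69500·629/210300000 = 0.2079 mm.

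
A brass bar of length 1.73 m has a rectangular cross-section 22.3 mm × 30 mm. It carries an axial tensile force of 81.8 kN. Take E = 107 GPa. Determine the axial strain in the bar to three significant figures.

0.00114

A = 669 mm².
σ = N/A = 122.3 MPa; ε = σ/E = 122.3/107000 = 1.143e-03.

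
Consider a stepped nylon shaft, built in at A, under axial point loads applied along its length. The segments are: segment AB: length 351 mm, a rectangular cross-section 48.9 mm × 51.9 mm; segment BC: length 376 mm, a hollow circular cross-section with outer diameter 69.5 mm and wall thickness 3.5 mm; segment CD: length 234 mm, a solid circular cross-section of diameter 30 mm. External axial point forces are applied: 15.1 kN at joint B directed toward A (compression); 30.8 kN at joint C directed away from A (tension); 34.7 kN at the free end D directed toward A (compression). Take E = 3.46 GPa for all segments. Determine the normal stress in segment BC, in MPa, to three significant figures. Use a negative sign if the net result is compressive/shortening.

-5.37 MPa

Internal axial forces (sectioning from the free end, tension +): N_CD = -34.7 kN, N_BC = -3.9 kN, N_AB = -19 kN.
A_BC = 725.7 mm².
σ_BC = N_BC/A_BC = -3900/725.7 = -5.374 MPa.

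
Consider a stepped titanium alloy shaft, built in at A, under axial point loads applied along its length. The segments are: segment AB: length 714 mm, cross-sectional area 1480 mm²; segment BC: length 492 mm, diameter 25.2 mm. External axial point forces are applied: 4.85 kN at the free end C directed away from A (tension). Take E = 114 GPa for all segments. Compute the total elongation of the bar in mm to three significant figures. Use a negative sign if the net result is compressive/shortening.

0.0625 mm

Internal axial forces (sectioning from the free end, tension +): N_BC = 4.85 kN, N_AB = 4.85 kN.
A_BC = 498.8 mm².
δ_AB = 4850·714/(1480·114000) = 0.02052 mm
δ_BC = 4850·492/(498.8·114000) = 0.04197 mm
δ = Σδ_i = 0.06249 mm.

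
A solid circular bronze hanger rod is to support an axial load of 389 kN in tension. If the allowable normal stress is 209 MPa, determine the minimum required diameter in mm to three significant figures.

Required area A ≥ P/σ_allow = 389000/209 = 1861 mm².
For a solid circular section, d ≥ √(4A/π) = 48.68 mm.

48.7 mm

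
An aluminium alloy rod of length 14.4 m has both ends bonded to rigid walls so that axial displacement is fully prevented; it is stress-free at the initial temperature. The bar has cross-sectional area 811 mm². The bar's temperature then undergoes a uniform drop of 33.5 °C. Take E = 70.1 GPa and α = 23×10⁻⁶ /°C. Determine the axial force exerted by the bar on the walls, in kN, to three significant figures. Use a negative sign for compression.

Free thermal expansion αLΔT = 23e-6 · 14400 · -33.5 = -11.1 mm.
The walls impose strain ε = −(-11.1)/14400 = 7.7050e-04; σ = Eε = 70100 · 7.7050e-04 = 54.01 MPa.
Wall reaction R = σ·A = 54.01·811 = 43800 N = 43.8 kN.

43.8 kN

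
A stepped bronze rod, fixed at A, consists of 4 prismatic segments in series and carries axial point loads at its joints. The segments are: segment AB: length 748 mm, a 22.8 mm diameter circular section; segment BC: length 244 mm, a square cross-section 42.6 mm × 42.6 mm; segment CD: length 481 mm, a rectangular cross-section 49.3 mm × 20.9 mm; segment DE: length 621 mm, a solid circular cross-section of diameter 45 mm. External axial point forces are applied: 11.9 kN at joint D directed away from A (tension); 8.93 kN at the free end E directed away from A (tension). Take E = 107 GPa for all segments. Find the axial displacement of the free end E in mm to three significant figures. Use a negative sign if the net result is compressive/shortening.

0.506 mm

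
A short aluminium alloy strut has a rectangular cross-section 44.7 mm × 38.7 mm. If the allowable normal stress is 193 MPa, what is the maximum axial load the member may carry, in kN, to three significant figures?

334 kN

A = 1730 mm².
P_max = σ_allow · A = 193 · 1730 = 333900 N = 333.9 kN.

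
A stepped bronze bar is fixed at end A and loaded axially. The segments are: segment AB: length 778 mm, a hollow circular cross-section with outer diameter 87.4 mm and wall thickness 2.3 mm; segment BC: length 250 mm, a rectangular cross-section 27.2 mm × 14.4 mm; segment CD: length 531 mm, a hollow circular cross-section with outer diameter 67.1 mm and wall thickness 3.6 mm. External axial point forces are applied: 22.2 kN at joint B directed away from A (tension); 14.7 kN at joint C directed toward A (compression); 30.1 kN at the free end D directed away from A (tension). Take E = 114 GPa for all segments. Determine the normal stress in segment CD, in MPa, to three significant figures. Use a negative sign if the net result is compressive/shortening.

Internal axial forces (sectioning from the free end, tension +): N_CD = 30.1 kN, N_BC = 15.4 kN, N_AB = 37.6 kN.
A_CD = 718.2 mm².
σ_CD = N_CD/A_CD = 30100/718.2 = 41.91 MPa.

41.9 MPa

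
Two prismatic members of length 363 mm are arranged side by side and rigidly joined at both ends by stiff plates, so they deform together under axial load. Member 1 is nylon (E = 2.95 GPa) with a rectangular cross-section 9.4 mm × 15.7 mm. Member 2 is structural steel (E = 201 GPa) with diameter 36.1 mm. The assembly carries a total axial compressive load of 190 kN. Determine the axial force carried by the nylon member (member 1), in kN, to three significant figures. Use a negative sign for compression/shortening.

-0.401 kN

A_1 = 147.6 mm².
A_2 = 1024 mm².
Equal strain + equilibrium ⇒ each member carries load in proportion to AE: A₁E₁ = 435400 N, A₂E₂ = 205700000 N, ΣAE = 206200000 N.
F₁ = P·A₁E₁/ΣAE = -190000·435400/206200000 = -401.2 N.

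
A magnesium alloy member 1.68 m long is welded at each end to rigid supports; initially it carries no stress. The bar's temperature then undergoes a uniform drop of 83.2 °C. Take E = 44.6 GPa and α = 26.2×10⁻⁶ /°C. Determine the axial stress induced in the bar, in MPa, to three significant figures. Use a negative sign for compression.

97.2 MPa

Free thermal expansion αLΔT = 26.2e-6 · 1680 · -83.2 = -3.662 mm.
The walls impose strain ε = −(-3.662)/1680 = 2.1798e-03; σ = Eε = 44600 · 2.1798e-03 = 97.22 MPa.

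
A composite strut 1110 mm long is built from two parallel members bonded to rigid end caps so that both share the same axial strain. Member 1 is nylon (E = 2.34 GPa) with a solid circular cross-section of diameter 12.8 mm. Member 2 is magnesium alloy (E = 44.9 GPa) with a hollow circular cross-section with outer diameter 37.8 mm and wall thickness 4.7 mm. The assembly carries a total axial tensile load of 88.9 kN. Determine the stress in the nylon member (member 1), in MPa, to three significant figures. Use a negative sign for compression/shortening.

A_1 = 128.7 mm².
A_2 = 488.7 mm².
Equal strain + equilibrium ⇒ each member carries load in proportion to AE: A₁E₁ = 301100 N, A₂E₂ = 21940000 N, ΣAE = 22250000 N.
σ₁ = P·E₁/ΣAE = 88900·2340/22250000 = 9.351 MPa.

9.35 MPa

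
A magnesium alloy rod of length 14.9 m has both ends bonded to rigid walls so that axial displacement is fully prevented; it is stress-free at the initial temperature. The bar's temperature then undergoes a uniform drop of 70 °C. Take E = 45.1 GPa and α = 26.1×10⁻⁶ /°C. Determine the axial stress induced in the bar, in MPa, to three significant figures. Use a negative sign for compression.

82.4 MPa

Free thermal expansion αLΔT = 26.1e-6 · 14900 · -70 = -27.22 mm.
The walls impose strain ε = −(-27.22)/14900 = 1.8270e-03; σ = Eε = 45100 · 1.8270e-03 = 82.4 MPa.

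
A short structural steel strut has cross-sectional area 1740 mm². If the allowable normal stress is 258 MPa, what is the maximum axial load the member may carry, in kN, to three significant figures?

P_max = σ_allow · A = 258 · 1740 = 448900 N = 448.9 kN.

449 kN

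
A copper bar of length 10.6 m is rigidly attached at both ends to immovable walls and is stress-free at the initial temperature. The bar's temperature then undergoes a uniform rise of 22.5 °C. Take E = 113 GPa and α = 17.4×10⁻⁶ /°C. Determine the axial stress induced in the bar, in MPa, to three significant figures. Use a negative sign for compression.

-44.2 MPa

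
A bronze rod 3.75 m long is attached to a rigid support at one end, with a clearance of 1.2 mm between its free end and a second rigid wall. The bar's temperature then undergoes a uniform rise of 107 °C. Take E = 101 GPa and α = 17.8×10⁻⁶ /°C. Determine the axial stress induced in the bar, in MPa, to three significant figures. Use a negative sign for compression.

Free thermal expansion αLΔT = 17.8e-6 · 3750 · 107 = 7.142 mm.
The walls engage after the gap closes; constrained expansion = 7.142 − 1.2 = 5.942 mm.
The walls impose strain ε = −(5.942)/3750 = -1.5846e-03; σ = Eε = 101000 · -1.5846e-03 = -160 MPa.

-160 MPa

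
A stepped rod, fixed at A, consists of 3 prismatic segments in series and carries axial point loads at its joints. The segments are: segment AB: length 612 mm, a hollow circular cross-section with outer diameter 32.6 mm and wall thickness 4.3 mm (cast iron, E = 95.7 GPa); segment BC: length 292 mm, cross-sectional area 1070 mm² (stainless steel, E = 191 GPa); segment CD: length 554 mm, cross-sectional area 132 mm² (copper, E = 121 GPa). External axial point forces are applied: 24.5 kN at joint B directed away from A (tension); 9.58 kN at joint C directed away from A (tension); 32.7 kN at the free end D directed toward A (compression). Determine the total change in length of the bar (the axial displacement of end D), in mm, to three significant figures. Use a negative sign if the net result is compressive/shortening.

-1.14 mm

Internal axial forces (sectioning from the free end, tension +): N_CD = -32.7 kN, N_BC = -23.12 kN, N_AB = 1.38 kN.
A_AB = 382.3 mm².
δ_AB = 1380·612/(382.3·95700) = 0.02308 mm
δ_BC = -23120·292/(1070·191000) = -0.03303 mm
δ_CD = -32700·554/(132·121000) = -1.134 mm
δ = Σδ_i = -1.144 mm.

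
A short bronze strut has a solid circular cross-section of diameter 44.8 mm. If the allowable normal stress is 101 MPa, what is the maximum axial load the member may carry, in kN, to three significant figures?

159 kN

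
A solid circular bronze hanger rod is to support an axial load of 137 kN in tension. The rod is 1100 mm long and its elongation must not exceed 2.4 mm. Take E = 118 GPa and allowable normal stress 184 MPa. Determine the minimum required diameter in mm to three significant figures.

30.8 mm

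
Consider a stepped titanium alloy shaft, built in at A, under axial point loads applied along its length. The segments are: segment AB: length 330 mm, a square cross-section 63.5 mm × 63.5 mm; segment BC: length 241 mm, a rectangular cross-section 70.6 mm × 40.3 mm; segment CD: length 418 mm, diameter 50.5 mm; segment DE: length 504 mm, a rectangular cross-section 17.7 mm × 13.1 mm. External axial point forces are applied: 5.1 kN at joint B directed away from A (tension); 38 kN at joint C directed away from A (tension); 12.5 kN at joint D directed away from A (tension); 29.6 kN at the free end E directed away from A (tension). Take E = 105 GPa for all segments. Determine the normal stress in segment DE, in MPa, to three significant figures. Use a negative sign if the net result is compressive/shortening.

128 MPa

Internal axial forces (sectioning from the free end, tension +): N_DE = 29.6 kN, N_CD = 42.1 kN, N_BC = 80.1 kN, N_AB = 85.2 kN.
A_DE = 231.9 mm².
σ_DE = N_DE/A_DE = 29600/231.9 = 127.7 MPa.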